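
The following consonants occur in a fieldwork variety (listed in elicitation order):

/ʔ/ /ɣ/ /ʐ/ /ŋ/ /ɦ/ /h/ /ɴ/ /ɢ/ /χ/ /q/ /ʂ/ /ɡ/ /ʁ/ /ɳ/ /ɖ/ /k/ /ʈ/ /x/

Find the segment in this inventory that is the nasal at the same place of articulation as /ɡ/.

/ŋ/

/ɡ/ is a voiced velar stop.
The nasal at the same place is a velar nasal — in this inventory, /ŋ/.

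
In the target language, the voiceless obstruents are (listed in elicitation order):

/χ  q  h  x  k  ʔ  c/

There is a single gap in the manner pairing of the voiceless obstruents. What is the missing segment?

/ç/

place of articulation  stop      fricative
palatal           c         —       
velar             k         x       
uvular            q         χ       
glottal           ʔ         h       
The palatal row has no fricative member, so the gap is the palatal fricative /ç/.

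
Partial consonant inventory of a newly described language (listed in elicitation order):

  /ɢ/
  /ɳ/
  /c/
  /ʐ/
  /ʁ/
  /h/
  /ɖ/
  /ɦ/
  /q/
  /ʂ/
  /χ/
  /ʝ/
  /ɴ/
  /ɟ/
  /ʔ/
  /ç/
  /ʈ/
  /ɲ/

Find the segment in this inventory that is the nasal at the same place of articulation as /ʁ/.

/ʁ/ is a voiced uvular fricative.
The nasal at the same place is an uvular nasal — in this inventory, /ɴ/.

/ɴ/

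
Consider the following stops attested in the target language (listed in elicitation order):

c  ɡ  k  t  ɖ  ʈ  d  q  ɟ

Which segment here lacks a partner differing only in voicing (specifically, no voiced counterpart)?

/q/

Alveolar: /t/ ~ /d/
Retroflex: /ʈ/ ~ /ɖ/
Palatal: /c/ ~ /ɟ/
Velar: /k/ ~ /ɡ/
Uvular: only /q/ (voiceless); no voiced partner.
So /q/ is the unpaired segment.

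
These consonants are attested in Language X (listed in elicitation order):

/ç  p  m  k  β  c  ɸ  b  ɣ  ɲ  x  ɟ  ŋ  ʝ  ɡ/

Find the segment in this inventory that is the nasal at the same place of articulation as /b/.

/m/

/b/ is a voiced bilabial stop.
The nasal at the same place is a bilabial nasal — in this inventory, /m/.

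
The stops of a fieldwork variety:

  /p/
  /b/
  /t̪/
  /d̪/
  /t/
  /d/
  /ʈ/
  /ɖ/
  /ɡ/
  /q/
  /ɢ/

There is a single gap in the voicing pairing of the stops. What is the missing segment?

/k/

bilabial: voiceless /p/, voiced /b/.
dental: voiceless /t̪/, voiced /d̪/.
alveolar: voiceless /t/, voiced /d/.
retroflex: voiceless /ʈ/, voiced /ɖ/.
velar: voiceless —, voiced /ɡ/.
uvular: voiceless /q/, voiced /ɢ/.
The velar row has no voiceless member, so the gap is the voiceless velar stop /k/.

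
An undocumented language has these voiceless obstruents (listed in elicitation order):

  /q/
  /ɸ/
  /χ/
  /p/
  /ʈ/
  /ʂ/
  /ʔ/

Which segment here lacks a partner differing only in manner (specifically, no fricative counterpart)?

Bilabial: /p/ ~ /ɸ/
Retroflex: /ʈ/ ~ /ʂ/
Uvular: /q/ ~ /χ/
Glottal: only /ʔ/ (stop); no fricative partner.
So /ʔ/ is the unpaired segment.

/ʔ/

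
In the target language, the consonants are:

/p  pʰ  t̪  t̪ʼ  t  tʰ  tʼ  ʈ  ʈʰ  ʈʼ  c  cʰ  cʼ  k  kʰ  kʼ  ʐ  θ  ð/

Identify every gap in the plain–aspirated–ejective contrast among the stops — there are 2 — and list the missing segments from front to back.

place of articulation  plain     aspirated  ejective
bilabial          p         pʰ        —       
dental            t̪        —         t̪ʼ     
alveolar          t         tʰ        tʼ      
retroflex         ʈ         ʈʰ        ʈʼ      
palatal           c         cʰ        cʼ      
velar             k         kʰ        kʼ      
Gaps, from front to back: bilabial lacks ejective (/pʼ/); dental lacks aspirated (/t̪ʰ/).

/pʼ/, /t̪ʰ/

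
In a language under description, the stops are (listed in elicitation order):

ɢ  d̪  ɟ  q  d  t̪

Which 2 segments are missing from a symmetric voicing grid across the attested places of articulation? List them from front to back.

dental: voiceless /t̪/, voiced /d̪/.
alveolar: voiceless —, voiced /d/.
palatal: voiceless —, voiced /ɟ/.
uvular: voiceless /q/, voiced /ɢ/.
Gaps, from front to back: alveolar lacks voiceless (/t/); palatal lacks voiceless (/c/).

/t/, /c/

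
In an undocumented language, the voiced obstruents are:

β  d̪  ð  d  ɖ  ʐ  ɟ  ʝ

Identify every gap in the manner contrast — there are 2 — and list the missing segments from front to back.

/b/, /z/

Stop: /d̪/ (dental), /d/ (alveolar), /ɖ/ (retroflex), /ɟ/ (palatal).
Fricative: /β/ (bilabial), /ð/ (dental), /ʐ/ (retroflex), /ʝ/ (palatal).
Gaps, from front to back: bilabial lacks stop (/b/); alveolar lacks fricative (/z/).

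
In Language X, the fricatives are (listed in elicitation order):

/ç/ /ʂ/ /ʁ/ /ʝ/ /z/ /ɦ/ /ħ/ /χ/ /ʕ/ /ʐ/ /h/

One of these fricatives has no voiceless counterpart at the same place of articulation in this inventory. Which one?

Retroflex: /ʂ/ ~ /ʐ/
Palatal: /ç/ ~ /ʝ/
Uvular: /χ/ ~ /ʁ/
Pharyngeal: /ħ/ ~ /ʕ/
Glottal: /h/ ~ /ɦ/
Alveolar: only /z/ (voiced); no voiceless partner.
So /z/ is the unpaired segment.

/z/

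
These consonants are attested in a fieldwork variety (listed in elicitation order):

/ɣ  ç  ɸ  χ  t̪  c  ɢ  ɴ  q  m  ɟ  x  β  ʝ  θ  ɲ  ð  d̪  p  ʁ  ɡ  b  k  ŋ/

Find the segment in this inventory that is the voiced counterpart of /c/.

/ɟ/

/c/ is a voiceless palatal stop.
The voiced counterpart is a voiced palatal stop — in this inventory, /ɟ/.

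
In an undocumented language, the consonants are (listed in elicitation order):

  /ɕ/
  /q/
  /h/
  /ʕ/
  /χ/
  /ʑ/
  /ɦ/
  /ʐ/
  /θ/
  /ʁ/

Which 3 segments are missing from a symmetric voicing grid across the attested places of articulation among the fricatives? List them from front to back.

Voiceless: /θ/ (dental), /ɕ/ (alveolo-palatal), /χ/ (uvular), /h/ (glottal).
Voiced: /ʐ/ (retroflex), /ʑ/ (alveolo-palatal), /ʁ/ (uvular), /ʕ/ (pharyngeal), /ɦ/ (glottal).
Gaps, from front to back: dental lacks voiced (/ð/); retroflex lacks voiceless (/ʂ/); pharyngeal lacks voiceless (/ħ/).

/ð/, /ʂ/, /ħ/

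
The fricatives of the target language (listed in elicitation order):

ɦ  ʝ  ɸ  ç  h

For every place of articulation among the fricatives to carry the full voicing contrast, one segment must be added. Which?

/β/

bilabial: voiceless /ɸ/, voiced —.
palatal: voiceless /ç/, voiced /ʝ/.
glottal: voiceless /h/, voiced /ɦ/.
The bilabial row has no voiced member, so the gap is the voiced bilabial fricative /β/.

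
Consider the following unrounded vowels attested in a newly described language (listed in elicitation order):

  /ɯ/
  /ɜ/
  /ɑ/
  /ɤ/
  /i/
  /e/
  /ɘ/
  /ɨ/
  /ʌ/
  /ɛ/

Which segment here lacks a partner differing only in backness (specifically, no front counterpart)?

High: /i/ ~ /ɨ/ ~ /ɯ/
High-mid: /e/ ~ /ɘ/ ~ /ɤ/
Low-mid: /ɛ/ ~ /ɜ/ ~ /ʌ/
Low: only /ɑ/ (back); no front partner.
So /ɑ/ is the unpaired segment.

/ɑ/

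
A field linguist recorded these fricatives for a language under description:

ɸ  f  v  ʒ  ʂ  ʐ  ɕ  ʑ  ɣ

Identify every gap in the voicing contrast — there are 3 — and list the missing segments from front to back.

/β/, /ʃ/, /x/

place of articulation  voiceless  voiced  
bilabial          ɸ         —       
labiodental       f         v       
postalveolar      —         ʒ       
retroflex         ʂ         ʐ       
alveolo-palatal   ɕ         ʑ       
velar             —         ɣ       
Gaps, from front to back: bilabial lacks voiced (/β/); postalveolar lacks voiceless (/ʃ/); velar lacks voiceless (/x/).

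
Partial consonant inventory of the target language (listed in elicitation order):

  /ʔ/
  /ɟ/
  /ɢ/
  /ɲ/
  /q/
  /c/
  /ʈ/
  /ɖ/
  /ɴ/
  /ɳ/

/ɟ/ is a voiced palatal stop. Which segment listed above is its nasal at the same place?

The nasal at the same place is a palatal nasal — in this inventory, /ɲ/.

/ɲ/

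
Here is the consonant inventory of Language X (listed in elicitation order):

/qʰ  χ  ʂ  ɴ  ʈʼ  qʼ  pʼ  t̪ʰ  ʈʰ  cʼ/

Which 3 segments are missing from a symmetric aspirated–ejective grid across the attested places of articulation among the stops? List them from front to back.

/pʰ/, /t̪ʼ/, /cʰ/

bilabial: aspirated —, ejective /pʼ/.
dental: aspirated /t̪ʰ/, ejective —.
retroflex: aspirated /ʈʰ/, ejective /ʈʼ/.
palatal: aspirated —, ejective /cʼ/.
uvular: aspirated /qʰ/, ejective /qʼ/.
Gaps, from front to back: bilabial lacks aspirated (/pʰ/); dental lacks ejective (/t̪ʼ/); palatal lacks aspirated (/cʰ/).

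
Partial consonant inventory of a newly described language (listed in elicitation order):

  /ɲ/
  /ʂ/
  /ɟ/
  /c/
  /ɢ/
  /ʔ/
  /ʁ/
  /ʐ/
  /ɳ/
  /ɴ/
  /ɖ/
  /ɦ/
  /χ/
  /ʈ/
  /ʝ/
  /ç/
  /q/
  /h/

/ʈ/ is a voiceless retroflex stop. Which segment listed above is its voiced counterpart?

/ɖ/

The voiced counterpart is a voiced retroflex stop — in this inventory, /ɖ/.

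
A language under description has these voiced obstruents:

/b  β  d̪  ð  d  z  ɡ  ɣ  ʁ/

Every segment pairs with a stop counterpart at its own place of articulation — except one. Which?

/ʁ/

Bilabial: /b/ ~ /β/
Dental: /d̪/ ~ /ð/
Alveolar: /d/ ~ /z/
Velar: /ɡ/ ~ /ɣ/
Uvular: only /ʁ/ (fricative); no stop partner.
So /ʁ/ is the unpaired segment.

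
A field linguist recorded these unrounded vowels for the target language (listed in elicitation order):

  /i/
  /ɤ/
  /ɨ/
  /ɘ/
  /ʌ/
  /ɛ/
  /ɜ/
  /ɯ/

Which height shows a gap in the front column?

Front: /i/ (high), /ɛ/ (low-mid).
Central: /ɨ/ (high), /ɘ/ (high-mid), /ɜ/ (low-mid).
Back: /ɯ/ (high), /ɤ/ (high-mid), /ʌ/ (low-mid).
Every height has a front member except high-mid, where /e/ would be expected.

high-mid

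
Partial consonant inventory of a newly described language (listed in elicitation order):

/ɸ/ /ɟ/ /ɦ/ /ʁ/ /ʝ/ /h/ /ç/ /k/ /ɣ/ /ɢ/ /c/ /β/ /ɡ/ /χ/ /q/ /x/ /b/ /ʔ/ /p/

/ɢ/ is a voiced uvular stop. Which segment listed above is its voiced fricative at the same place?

The voiced fricative at the same place is a voiced uvular fricative — in this inventory, /ʁ/.

/ʁ/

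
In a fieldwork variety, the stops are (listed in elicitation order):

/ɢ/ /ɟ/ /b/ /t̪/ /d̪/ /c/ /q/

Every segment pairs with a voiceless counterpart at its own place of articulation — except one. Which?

Dental: /t̪/ ~ /d̪/
Palatal: /c/ ~ /ɟ/
Uvular: /q/ ~ /ɢ/
Bilabial: only /b/ (voiced); no voiceless partner.
So /b/ is the unpaired segment.

/b/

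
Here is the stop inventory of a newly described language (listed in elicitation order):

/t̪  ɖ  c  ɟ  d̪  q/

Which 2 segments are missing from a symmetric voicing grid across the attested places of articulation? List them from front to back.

Voiceless: /t̪/ (dental), /c/ (palatal), /q/ (uvular).
Voiced: /d̪/ (dental), /ɖ/ (retroflex), /ɟ/ (palatal).
Gaps, from front to back: retroflex lacks voiceless (/ʈ/); uvular lacks voiced (/ɢ/).

/ʈ/, /ɢ/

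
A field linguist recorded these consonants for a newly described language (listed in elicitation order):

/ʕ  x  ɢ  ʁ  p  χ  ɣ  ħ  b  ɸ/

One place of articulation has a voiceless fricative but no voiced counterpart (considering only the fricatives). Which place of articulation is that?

bilabial

place of articulation  voiceless  voiced  
bilabial          ɸ         —       
velar             x         ɣ       
uvular            χ         ʁ       
pharyngeal        ħ         ʕ       
Every place of articulation has a voiced member except bilabial, where /β/ would be expected.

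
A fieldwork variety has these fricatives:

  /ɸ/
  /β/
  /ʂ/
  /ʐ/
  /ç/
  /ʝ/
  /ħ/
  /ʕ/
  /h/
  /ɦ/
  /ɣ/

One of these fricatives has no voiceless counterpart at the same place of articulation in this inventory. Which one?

/ɣ/

Bilabial: /ɸ/ ~ /β/
Retroflex: /ʂ/ ~ /ʐ/
Palatal: /ç/ ~ /ʝ/
Pharyngeal: /ħ/ ~ /ʕ/
Glottal: /h/ ~ /ɦ/
Velar: only /ɣ/ (voiced); no voiceless partner.
So /ɣ/ is the unpaired segment.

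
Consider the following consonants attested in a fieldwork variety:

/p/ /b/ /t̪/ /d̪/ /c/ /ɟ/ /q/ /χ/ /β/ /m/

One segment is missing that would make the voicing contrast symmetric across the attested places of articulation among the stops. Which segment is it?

Voiceless: /p/ (bilabial), /t̪/ (dental), /c/ (palatal), /q/ (uvular).
Voiced: /b/ (bilabial), /d̪/ (dental), /ɟ/ (palatal).
The uvular row has no voiced member, so the gap is the voiced uvular stop /ɢ/.

/ɢ/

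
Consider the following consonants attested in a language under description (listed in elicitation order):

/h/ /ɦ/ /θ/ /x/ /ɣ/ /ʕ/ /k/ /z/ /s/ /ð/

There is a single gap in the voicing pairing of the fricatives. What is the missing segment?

/ħ/

Voiceless: /θ/ (dental), /s/ (alveolar), /x/ (velar), /h/ (glottal).
Voiced: /ð/ (dental), /z/ (alveolar), /ɣ/ (velar), /ʕ/ (pharyngeal), /ɦ/ (glottal).
The pharyngeal row has no voiceless member, so the gap is the voiceless pharyngeal fricative /ħ/.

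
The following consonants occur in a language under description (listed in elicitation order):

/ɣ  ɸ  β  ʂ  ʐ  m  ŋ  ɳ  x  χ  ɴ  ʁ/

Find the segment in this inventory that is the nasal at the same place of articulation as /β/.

/m/

/β/ is a voiced bilabial fricative.
The nasal at the same place is a bilabial nasal — in this inventory, /m/.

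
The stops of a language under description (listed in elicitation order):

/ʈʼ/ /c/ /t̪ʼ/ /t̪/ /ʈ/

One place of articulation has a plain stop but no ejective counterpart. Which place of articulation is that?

place of articulation  plain     ejective
dental            t̪        t̪ʼ     
retroflex         ʈ         ʈʼ      
palatal           c         —       
Every place of articulation has an ejective member except palatal, where /cʼ/ would be expected.

palatal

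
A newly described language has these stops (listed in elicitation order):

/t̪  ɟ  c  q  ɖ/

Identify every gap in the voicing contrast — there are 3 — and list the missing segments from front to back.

/d̪/, /ʈ/, /ɢ/

Voiceless: /t̪/ (dental), /c/ (palatal), /q/ (uvular).
Voiced: /ɖ/ (retroflex), /ɟ/ (palatal).
Gaps, from front to back: dental lacks voiced (/d̪/); retroflex lacks voiceless (/ʈ/); uvular lacks voiced (/ɢ/).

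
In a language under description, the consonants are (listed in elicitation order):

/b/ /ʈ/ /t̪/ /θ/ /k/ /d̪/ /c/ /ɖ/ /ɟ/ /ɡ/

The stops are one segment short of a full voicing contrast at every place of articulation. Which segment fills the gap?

/p/

bilabial: voiceless —, voiced /b/.
dental: voiceless /t̪/, voiced /d̪/.
retroflex: voiceless /ʈ/, voiced /ɖ/.
palatal: voiceless /c/, voiced /ɟ/.
velar: voiceless /k/, voiced /ɡ/.
The bilabial row has no voiceless member, so the gap is the voiceless bilabial stop /p/.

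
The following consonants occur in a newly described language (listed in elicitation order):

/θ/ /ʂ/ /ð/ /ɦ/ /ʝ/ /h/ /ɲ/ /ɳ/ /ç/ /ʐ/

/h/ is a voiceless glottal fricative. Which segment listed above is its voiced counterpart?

The voiced counterpart is a voiced glottal fricative — in this inventory, /ɦ/.

/ɦ/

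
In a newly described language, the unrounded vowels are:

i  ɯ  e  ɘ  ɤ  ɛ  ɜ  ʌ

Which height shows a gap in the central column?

Front: /i/ (high), /e/ (high-mid), /ɛ/ (low-mid).
Central: /ɘ/ (high-mid), /ɜ/ (low-mid).
Back: /ɯ/ (high), /ɤ/ (high-mid), /ʌ/ (low-mid).
Every height has a central member except high, where /ɨ/ would be expected.

high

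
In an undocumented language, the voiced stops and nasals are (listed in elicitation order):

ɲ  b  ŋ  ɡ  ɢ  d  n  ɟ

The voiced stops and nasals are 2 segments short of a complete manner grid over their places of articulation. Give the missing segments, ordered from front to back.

place of articulation  oral stop  nasal   
bilabial          b         —       
alveolar          d         n       
palatal           ɟ         ɲ       
velar             ɡ         ŋ       
uvular            ɢ         —       
Gaps, from front to back: bilabial lacks nasal (/m/); uvular lacks nasal (/ɴ/).

/m/, /ɴ/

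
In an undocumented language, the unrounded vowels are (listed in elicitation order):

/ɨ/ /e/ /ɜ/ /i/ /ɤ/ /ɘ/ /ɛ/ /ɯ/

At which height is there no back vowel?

high: front /i/, central /ɨ/, back /ɯ/.
high-mid: front /e/, central /ɘ/, back /ɤ/.
low-mid: front /ɛ/, central /ɜ/, back —.
Every height has a back member except low-mid, where /ʌ/ would be expected.

low-mid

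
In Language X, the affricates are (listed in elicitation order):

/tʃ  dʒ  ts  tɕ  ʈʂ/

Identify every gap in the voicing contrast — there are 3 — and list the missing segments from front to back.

/dz/, /ɖʐ/, /dʑ/

alveolar: voiceless /ts/, voiced —.
postalveolar: voiceless /tʃ/, voiced /dʒ/.
retroflex: voiceless /ʈʂ/, voiced —.
alveolo-palatal: voiceless /tɕ/, voiced —.
Gaps, from front to back: alveolar lacks voiced (/dz/); retroflex lacks voiced (/ɖʐ/); alveolo-palatal lacks voiced (/dʑ/).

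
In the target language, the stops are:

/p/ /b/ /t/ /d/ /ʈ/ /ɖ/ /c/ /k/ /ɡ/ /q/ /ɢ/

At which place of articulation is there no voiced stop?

palatal

place of articulation  voiceless  voiced  
bilabial          p         b       
alveolar          t         d       
retroflex         ʈ         ɖ       
palatal           c         —       
velar             k         ɡ       
uvular            q         ɢ       
Every place of articulation has a voiced member except palatal, where /ɟ/ would be expected.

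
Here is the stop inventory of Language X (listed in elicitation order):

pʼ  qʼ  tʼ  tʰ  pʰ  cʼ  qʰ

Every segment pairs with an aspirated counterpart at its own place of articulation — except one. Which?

Bilabial: /pʰ/ ~ /pʼ/
Alveolar: /tʰ/ ~ /tʼ/
Uvular: /qʰ/ ~ /qʼ/
Palatal: only /cʼ/ (ejective); no aspirated partner.
So /cʼ/ is the unpaired segment.

/cʼ/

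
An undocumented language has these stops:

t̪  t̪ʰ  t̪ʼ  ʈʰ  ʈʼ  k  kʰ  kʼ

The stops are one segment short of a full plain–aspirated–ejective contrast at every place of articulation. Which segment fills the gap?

Plain: /t̪/ (dental), /k/ (velar).
Aspirated: /t̪ʰ/ (dental), /ʈʰ/ (retroflex), /kʰ/ (velar).
Ejective: /t̪ʼ/ (dental), /ʈʼ/ (retroflex), /kʼ/ (velar).
The retroflex row has no plain member, so the gap is the plain retroflex stop /ʈ/.

/ʈ/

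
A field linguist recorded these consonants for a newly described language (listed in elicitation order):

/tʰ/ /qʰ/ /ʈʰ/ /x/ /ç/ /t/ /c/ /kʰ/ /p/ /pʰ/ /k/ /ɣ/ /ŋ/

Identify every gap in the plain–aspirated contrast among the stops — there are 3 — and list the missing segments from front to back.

/ʈ/, /cʰ/, /q/

Plain: /p/ (bilabial), /t/ (alveolar), /c/ (palatal), /k/ (velar).
Aspirated: /pʰ/ (bilabial), /tʰ/ (alveolar), /ʈʰ/ (retroflex), /kʰ/ (velar), /qʰ/ (uvular).
Gaps, from front to back: retroflex lacks plain (/ʈ/); palatal lacks aspirated (/cʰ/); uvular lacks plain (/q/).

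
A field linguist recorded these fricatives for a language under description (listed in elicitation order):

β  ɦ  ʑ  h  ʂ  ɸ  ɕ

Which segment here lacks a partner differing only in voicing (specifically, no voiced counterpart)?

Bilabial: /ɸ/ ~ /β/
Alveolo-palatal: /ɕ/ ~ /ʑ/
Glottal: /h/ ~ /ɦ/
Retroflex: only /ʂ/ (voiceless); no voiced partner.
So /ʂ/ is the unpaired segment.

/ʂ/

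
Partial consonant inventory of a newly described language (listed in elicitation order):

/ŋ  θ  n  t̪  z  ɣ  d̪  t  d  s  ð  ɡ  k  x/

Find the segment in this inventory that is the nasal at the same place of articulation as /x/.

/ŋ/

/x/ is a voiceless velar fricative.
The nasal at the same place is a velar nasal — in this inventory, /ŋ/.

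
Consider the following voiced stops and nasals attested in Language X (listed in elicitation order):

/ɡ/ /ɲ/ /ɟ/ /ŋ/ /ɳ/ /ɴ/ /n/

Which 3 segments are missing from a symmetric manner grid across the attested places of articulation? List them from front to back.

place of articulation  oral stop  nasal   
alveolar          —         n       
retroflex         —         ɳ       
palatal           ɟ         ɲ       
velar             ɡ         ŋ       
uvular            —         ɴ       
Gaps, from front to back: alveolar lacks oral stop (/d/); retroflex lacks oral stop (/ɖ/); uvular lacks oral stop (/ɢ/).

/d/, /ɖ/, /ɢ/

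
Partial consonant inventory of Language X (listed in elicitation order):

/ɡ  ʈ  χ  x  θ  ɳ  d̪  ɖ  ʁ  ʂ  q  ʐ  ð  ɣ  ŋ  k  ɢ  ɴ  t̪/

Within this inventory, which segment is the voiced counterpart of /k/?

/ɡ/

/k/ is a voiceless velar stop.
The voiced counterpart is a voiced velar stop — in this inventory, /ɡ/.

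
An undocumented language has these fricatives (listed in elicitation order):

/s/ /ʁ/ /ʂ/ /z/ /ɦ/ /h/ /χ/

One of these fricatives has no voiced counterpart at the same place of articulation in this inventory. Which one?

/ʂ/

Alveolar: /s/ ~ /z/
Uvular: /χ/ ~ /ʁ/
Glottal: /h/ ~ /ɦ/
Retroflex: only /ʂ/ (voiceless); no voiced partner.
So /ʂ/ is the unpaired segment.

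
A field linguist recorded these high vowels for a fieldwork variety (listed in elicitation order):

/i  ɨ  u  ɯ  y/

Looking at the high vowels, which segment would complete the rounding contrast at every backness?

/ʉ/

backness          unrounded  rounded 
front             i         y       
central           ɨ         —       
back              ɯ         u       
The central row has no rounded member, so the gap is the central rounded vowel /ʉ/.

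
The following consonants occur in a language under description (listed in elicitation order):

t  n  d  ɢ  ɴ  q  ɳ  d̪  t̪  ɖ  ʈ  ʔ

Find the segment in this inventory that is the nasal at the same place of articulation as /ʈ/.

/ɳ/

/ʈ/ is a voiceless retroflex stop.
The nasal at the same place is a retroflex nasal — in this inventory, /ɳ/.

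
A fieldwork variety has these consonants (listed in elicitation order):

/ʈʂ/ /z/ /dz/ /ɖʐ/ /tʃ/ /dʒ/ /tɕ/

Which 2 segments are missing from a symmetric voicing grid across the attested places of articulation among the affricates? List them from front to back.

/ts/, /dʑ/

Voiceless: /tʃ/ (postalveolar), /ʈʂ/ (retroflex), /tɕ/ (alveolo-palatal).
Voiced: /dz/ (alveolar), /dʒ/ (postalveolar), /ɖʐ/ (retroflex).
Gaps, from front to back: alveolar lacks voiceless (/ts/); alveolo-palatal lacks voiced (/dʑ/).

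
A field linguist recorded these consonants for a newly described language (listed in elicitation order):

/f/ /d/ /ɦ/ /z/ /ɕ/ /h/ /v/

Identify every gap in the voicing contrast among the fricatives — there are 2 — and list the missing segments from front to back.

/s/, /ʑ/

place of articulation  voiceless  voiced  
labiodental       f         v       
alveolar          —         z       
alveolo-palatal   ɕ         —       
glottal           h         ɦ       
Gaps, from front to back: alveolar lacks voiceless (/s/); alveolo-palatal lacks voiced (/ʑ/).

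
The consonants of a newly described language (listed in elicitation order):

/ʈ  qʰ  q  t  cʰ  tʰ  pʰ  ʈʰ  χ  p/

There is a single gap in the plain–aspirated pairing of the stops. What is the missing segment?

Plain: /p/ (bilabial), /t/ (alveolar), /ʈ/ (retroflex), /q/ (uvular).
Aspirated: /pʰ/ (bilabial), /tʰ/ (alveolar), /ʈʰ/ (retroflex), /cʰ/ (palatal), /qʰ/ (uvular).
The palatal row has no plain member, so the gap is the plain palatal stop /c/.

/c/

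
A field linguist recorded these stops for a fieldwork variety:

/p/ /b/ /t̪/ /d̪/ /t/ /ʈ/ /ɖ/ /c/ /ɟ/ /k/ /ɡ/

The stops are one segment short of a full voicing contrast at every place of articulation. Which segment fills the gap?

/d/

bilabial: voiceless /p/, voiced /b/.
dental: voiceless /t̪/, voiced /d̪/.
alveolar: voiceless /t/, voiced —.
retroflex: voiceless /ʈ/, voiced /ɖ/.
palatal: voiceless /c/, voiced /ɟ/.
velar: voiceless /k/, voiced /ɡ/.
The alveolar row has no voiced member, so the gap is the voiced alveolar stop /d/.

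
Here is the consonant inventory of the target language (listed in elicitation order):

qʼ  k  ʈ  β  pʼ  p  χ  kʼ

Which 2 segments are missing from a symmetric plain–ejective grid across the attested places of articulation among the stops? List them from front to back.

bilabial: plain /p/, ejective /pʼ/.
retroflex: plain /ʈ/, ejective —.
velar: plain /k/, ejective /kʼ/.
uvular: plain —, ejective /qʼ/.
Gaps, from front to back: retroflex lacks ejective (/ʈʼ/); uvular lacks plain (/q/).

/ʈʼ/, /q/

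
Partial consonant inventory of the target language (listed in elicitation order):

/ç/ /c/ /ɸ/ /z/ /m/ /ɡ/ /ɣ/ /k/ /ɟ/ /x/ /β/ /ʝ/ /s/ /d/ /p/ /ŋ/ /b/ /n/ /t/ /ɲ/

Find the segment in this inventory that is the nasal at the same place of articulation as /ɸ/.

/m/

/ɸ/ is a voiceless bilabial fricative.
The nasal at the same place is a bilabial nasal — in this inventory, /m/.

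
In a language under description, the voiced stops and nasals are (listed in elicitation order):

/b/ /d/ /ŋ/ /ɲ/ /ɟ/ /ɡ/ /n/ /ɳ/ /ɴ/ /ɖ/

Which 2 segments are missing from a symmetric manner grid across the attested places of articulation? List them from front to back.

/m/, /ɢ/

place of articulation  oral stop  nasal   
bilabial          b         —       
alveolar          d         n       
retroflex         ɖ         ɳ       
palatal           ɟ         ɲ       
velar             ɡ         ŋ       
uvular            —         ɴ       
Gaps, from front to back: bilabial lacks nasal (/m/); uvular lacks oral stop (/ɢ/).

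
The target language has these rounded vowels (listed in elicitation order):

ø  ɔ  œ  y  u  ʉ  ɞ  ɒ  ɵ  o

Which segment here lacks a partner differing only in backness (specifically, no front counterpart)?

High: /y/ ~ /ʉ/ ~ /u/
High-mid: /ø/ ~ /ɵ/ ~ /o/
Low-mid: /œ/ ~ /ɞ/ ~ /ɔ/
Low: only /ɒ/ (back); no front partner.
So /ɒ/ is the unpaired segment.

/ɒ/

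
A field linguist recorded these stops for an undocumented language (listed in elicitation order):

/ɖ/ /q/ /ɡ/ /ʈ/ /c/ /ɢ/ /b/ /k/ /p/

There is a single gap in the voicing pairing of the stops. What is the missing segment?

place of articulation  voiceless  voiced  
bilabial          p         b       
retroflex         ʈ         ɖ       
palatal           c         —       
velar             k         ɡ       
uvular            q         ɢ       
The palatal row has no voiced member, so the gap is the voiced palatal stop /ɟ/.

/ɟ/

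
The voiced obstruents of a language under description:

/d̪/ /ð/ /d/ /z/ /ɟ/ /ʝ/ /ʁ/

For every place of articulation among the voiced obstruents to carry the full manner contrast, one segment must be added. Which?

Stop: /d̪/ (dental), /d/ (alveolar), /ɟ/ (palatal).
Fricative: /ð/ (dental), /z/ (alveolar), /ʝ/ (palatal), /ʁ/ (uvular).
The uvular row has no stop member, so the gap is the uvular stop /ɢ/.

/ɢ/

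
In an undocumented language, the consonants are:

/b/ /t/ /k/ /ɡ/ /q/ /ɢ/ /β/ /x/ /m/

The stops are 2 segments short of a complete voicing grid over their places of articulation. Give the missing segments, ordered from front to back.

/p/, /d/

bilabial: voiceless —, voiced /b/.
alveolar: voiceless /t/, voiced —.
velar: voiceless /k/, voiced /ɡ/.
uvular: voiceless /q/, voiced /ɢ/.
Gaps, from front to back: bilabial lacks voiceless (/p/); alveolar lacks voiced (/d/).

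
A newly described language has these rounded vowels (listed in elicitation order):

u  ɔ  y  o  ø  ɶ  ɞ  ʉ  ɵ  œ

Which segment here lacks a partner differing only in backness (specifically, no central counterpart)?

/ɶ/

High: /y/ ~ /ʉ/ ~ /u/
High-mid: /ø/ ~ /ɵ/ ~ /o/
Low-mid: /œ/ ~ /ɞ/ ~ /ɔ/
Low: only /ɶ/ (front); no central partner.
So /ɶ/ is the unpaired segment.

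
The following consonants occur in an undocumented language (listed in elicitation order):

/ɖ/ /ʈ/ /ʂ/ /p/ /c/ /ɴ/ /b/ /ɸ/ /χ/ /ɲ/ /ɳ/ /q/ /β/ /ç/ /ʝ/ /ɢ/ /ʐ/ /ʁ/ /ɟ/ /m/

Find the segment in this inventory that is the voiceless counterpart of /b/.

/b/ is a voiced bilabial stop.
The voiceless counterpart is a voiceless bilabial stop — in this inventory, /p/.

/p/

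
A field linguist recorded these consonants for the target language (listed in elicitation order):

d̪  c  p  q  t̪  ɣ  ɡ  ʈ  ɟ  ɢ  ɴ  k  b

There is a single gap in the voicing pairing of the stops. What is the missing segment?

place of articulation  voiceless  voiced  
bilabial          p         b       
dental            t̪        d̪      
retroflex         ʈ         —       
palatal           c         ɟ       
velar             k         ɡ       
uvular            q         ɢ       
The retroflex row has no voiced member, so the gap is the voiced retroflex stop /ɖ/.

/ɖ/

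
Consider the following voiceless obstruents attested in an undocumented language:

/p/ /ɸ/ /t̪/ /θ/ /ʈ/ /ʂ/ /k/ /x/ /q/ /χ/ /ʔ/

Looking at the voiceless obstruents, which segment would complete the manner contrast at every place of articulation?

/h/

place of articulation  stop      fricative
bilabial          p         ɸ       
dental            t̪        θ       
retroflex         ʈ         ʂ       
velar             k         x       
uvular            q         χ       
glottal           ʔ         —       
The glottal row has no fricative member, so the gap is the glottal fricative /h/.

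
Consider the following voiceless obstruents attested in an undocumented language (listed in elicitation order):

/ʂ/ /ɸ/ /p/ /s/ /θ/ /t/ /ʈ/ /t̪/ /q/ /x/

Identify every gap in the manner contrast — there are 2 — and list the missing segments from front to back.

place of articulation  stop      fricative
bilabial          p         ɸ       
dental            t̪        θ       
alveolar          t         s       
retroflex         ʈ         ʂ       
velar             —         x       
uvular            q         —       
Gaps, from front to back: velar lacks stop (/k/); uvular lacks fricative (/χ/).

/k/, /χ/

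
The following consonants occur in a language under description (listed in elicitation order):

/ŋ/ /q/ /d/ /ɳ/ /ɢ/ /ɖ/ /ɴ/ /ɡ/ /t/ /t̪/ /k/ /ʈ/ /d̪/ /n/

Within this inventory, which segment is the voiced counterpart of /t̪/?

/d̪/

/t̪/ is a voiceless dental stop.
The voiced counterpart is a voiced dental stop — in this inventory, /d̪/.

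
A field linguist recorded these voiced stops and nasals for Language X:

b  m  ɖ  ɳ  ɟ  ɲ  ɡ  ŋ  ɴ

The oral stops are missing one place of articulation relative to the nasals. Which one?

bilabial: oral stop /b/, nasal /m/.
retroflex: oral stop /ɖ/, nasal /ɳ/.
palatal: oral stop /ɟ/, nasal /ɲ/.
velar: oral stop /ɡ/, nasal /ŋ/.
uvular: oral stop —, nasal /ɴ/.
Every place of articulation has an oral stop member except uvular, where /ɢ/ would be expected.

uvular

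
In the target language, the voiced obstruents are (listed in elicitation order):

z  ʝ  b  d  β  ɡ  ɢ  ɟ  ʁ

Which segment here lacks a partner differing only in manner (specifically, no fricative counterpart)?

/ɡ/

Bilabial: /b/ ~ /β/
Alveolar: /d/ ~ /z/
Palatal: /ɟ/ ~ /ʝ/
Uvular: /ɢ/ ~ /ʁ/
Velar: only /ɡ/ (stop); no fricative partner.
So /ɡ/ is the unpaired segment.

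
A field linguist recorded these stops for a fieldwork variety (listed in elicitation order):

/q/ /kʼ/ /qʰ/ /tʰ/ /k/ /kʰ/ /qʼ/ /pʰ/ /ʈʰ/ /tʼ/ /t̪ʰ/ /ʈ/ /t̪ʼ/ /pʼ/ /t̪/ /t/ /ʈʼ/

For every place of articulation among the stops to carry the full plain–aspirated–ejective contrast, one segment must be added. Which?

/p/

Plain: /t̪/ (dental), /t/ (alveolar), /ʈ/ (retroflex), /k/ (velar), /q/ (uvular).
Aspirated: /pʰ/ (bilabial), /t̪ʰ/ (dental), /tʰ/ (alveolar), /ʈʰ/ (retroflex), /kʰ/ (velar), /qʰ/ (uvular).
Ejective: /pʼ/ (bilabial), /t̪ʼ/ (dental), /tʼ/ (alveolar), /ʈʼ/ (retroflex), /kʼ/ (velar), /qʼ/ (uvular).
The bilabial row has no plain member, so the gap is the plain bilabial stop /p/.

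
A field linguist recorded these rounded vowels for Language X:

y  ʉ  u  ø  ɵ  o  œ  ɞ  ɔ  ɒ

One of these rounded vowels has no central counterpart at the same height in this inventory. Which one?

/ɒ/

High: /y/ ~ /ʉ/ ~ /u/
High-mid: /ø/ ~ /ɵ/ ~ /o/
Low-mid: /œ/ ~ /ɞ/ ~ /ɔ/
Low: only /ɒ/ (back); no central partner.
So /ɒ/ is the unpaired segment.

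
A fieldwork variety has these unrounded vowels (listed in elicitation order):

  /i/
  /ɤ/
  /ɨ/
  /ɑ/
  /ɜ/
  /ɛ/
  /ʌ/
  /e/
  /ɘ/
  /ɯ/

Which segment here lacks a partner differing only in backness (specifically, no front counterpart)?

/ɑ/

High: /i/ ~ /ɨ/ ~ /ɯ/
High-mid: /e/ ~ /ɘ/ ~ /ɤ/
Low-mid: /ɛ/ ~ /ɜ/ ~ /ʌ/
Low: only /ɑ/ (back); no front partner.
So /ɑ/ is the unpaired segment.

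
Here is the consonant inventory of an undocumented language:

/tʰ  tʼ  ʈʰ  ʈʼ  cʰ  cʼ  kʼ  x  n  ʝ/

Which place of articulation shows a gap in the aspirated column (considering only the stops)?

place of articulation  aspirated  ejective
alveolar          tʰ        tʼ      
retroflex         ʈʰ        ʈʼ      
palatal           cʰ        cʼ      
velar             —         kʼ      
Every place of articulation has an aspirated member except velar, where /kʰ/ would be expected.

velar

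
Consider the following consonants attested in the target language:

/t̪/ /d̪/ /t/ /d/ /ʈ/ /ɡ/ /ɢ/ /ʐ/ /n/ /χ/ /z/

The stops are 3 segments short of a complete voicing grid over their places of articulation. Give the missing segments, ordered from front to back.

place of articulation  voiceless  voiced  
dental            t̪        d̪      
alveolar          t         d       
retroflex         ʈ         —       
velar             —         ɡ       
uvular            —         ɢ       
Gaps, from front to back: retroflex lacks voiced (/ɖ/); velar lacks voiceless (/k/); uvular lacks voiceless (/q/).

/ɖ/, /k/, /q/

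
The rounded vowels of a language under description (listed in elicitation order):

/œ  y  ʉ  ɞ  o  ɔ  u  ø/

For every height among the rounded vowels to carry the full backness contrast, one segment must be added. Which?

high: front /y/, central /ʉ/, back /u/.
high-mid: front /ø/, central —, back /o/.
low-mid: front /œ/, central /ɞ/, back /ɔ/.
The high-mid row has no central member, so the gap is the high-mid central rounded vowel /ɵ/.

/ɵ/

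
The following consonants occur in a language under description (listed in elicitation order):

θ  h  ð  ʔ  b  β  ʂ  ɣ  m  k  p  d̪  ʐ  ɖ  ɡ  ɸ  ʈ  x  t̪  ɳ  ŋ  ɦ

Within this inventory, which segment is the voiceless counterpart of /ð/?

/ð/ is a voiced dental fricative.
The voiceless counterpart is a voiceless dental fricative — in this inventory, /θ/.

/θ/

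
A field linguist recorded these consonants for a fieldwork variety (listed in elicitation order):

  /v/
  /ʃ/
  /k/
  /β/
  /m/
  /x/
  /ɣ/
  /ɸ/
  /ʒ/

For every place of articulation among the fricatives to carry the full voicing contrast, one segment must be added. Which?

place of articulation  voiceless  voiced  
bilabial          ɸ         β       
labiodental       —         v       
postalveolar      ʃ         ʒ       
velar             x         ɣ       
The labiodental row has no voiceless member, so the gap is the voiceless labiodental fricative /f/.

/f/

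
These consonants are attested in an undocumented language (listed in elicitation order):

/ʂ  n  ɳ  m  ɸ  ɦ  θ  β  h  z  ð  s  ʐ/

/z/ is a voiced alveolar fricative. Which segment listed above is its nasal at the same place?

The nasal at the same place is an alveolar nasal — in this inventory, /n/.

/n/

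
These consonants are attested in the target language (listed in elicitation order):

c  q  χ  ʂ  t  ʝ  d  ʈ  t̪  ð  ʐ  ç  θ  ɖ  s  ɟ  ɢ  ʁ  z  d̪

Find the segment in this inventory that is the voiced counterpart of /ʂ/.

/ʐ/

/ʂ/ is a voiceless retroflex fricative.
The voiced counterpart is a voiced retroflex fricative — in this inventory, /ʐ/.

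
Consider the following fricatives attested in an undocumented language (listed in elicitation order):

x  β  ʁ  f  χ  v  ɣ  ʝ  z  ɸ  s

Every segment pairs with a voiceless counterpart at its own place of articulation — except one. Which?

/ʝ/

Bilabial: /ɸ/ ~ /β/
Labiodental: /f/ ~ /v/
Alveolar: /s/ ~ /z/
Velar: /x/ ~ /ɣ/
Uvular: /χ/ ~ /ʁ/
Palatal: only /ʝ/ (voiced); no voiceless partner.
So /ʝ/ is the unpaired segment.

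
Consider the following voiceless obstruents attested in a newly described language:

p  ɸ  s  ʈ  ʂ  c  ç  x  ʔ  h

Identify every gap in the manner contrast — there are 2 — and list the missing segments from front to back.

bilabial: stop /p/, fricative /ɸ/.
alveolar: stop —, fricative /s/.
retroflex: stop /ʈ/, fricative /ʂ/.
palatal: stop /c/, fricative /ç/.
velar: stop —, fricative /x/.
glottal: stop /ʔ/, fricative /h/.
Gaps, from front to back: alveolar lacks stop (/t/); velar lacks stop (/k/).

/t/, /k/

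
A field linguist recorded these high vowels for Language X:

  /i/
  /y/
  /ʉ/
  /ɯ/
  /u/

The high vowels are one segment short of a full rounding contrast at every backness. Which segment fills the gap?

/ɨ/

front: unrounded /i/, rounded /y/.
central: unrounded —, rounded /ʉ/.
back: unrounded /ɯ/, rounded /u/.
The central row has no unrounded member, so the gap is the central unrounded vowel /ɨ/.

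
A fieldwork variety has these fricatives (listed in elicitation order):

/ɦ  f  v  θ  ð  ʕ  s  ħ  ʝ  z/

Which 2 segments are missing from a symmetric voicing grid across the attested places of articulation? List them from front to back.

/ç/, /h/

Voiceless: /f/ (labiodental), /θ/ (dental), /s/ (alveolar), /ħ/ (pharyngeal).
Voiced: /v/ (labiodental), /ð/ (dental), /z/ (alveolar), /ʝ/ (palatal), /ʕ/ (pharyngeal), /ɦ/ (glottal).
Gaps, from front to back: palatal lacks voiceless (/ç/); glottal lacks voiceless (/h/).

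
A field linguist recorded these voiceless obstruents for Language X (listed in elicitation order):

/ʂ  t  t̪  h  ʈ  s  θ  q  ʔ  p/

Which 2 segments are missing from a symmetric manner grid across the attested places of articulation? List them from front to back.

place of articulation  stop      fricative
bilabial          p         —       
dental            t̪        θ       
alveolar          t         s       
retroflex         ʈ         ʂ       
uvular            q         —       
glottal           ʔ         h       
Gaps, from front to back: bilabial lacks fricative (/ɸ/); uvular lacks fricative (/χ/).

/ɸ/, /χ/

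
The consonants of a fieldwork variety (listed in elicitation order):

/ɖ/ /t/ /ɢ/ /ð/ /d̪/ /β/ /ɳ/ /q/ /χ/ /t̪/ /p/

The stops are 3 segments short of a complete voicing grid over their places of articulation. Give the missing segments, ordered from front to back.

Voiceless: /p/ (bilabial), /t̪/ (dental), /t/ (alveolar), /q/ (uvular).
Voiced: /d̪/ (dental), /ɖ/ (retroflex), /ɢ/ (uvular).
Gaps, from front to back: bilabial lacks voiced (/b/); alveolar lacks voiced (/d/); retroflex lacks voiceless (/ʈ/).

/b/, /d/, /ʈ/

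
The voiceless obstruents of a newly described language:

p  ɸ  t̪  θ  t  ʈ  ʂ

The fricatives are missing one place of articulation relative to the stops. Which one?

alveolar

bilabial: stop /p/, fricative /ɸ/.
dental: stop /t̪/, fricative /θ/.
alveolar: stop /t/, fricative —.
retroflex: stop /ʈ/, fricative /ʂ/.
Every place of articulation has a fricative member except alveolar, where /s/ would be expected.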